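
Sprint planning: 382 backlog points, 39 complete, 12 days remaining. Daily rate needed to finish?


Formula: Required rate = Remaining points / Days left
Remaining = 382 - 39 = 343 points
Required rate = 343 / 12 = 28.58 points/day

28.58 points/day


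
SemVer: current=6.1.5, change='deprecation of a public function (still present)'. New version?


Current: 6.1.5
Change category: 'deprecation of a public function (still present)' → minor bump
SemVer rule: minor bump → increment MINOR, reset PATCH to 0 (MAJOR unchanged)
New: 6.2.0

6.2.0


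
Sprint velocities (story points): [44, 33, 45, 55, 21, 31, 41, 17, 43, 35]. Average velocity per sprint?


Formula: Avg velocity = Total points / Number of sprints
Points: [44, 33, 45, 55, 21, 31, 41, 17, 43, 35]
Sum = 44 + 33 + 45 + 55 + 21 + 31 + 41 + 17 + 43 + 35 = 365
Avg velocity = 365 / 10 = 36.5 points/sprint

36.5 points/sprint


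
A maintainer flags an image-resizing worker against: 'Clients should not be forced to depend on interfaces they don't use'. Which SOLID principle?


This describes the Interface Segregation Principle (ISP)

Interface Segregation Principle (ISP)


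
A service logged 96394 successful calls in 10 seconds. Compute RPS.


Formula: throughput = requests / seconds
throughput = 96394 / 10
throughput = 9639.4 requests/second

9639.4 requests/second


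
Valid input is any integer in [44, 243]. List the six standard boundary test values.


Range: [44, 243]
Boundaries: just below min, min, min+1, max-1, max, just above max
Values: [43, 44, 45, 242, 243, 244]

[43, 44, 45, 242, 243, 244]


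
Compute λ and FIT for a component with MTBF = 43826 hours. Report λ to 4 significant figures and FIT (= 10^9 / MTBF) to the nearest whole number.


Formula: λ = 1 / MTBF; FIT = λ × 1e9 = 1e9 / MTBF
λ = 1 / 43826 ≈ 2.282e-05 failures/hour
FIT = 1e9 / 43826 ≈ 22818 failures per 1e9 hours (nearest whole number)

λ = 2.282e-05 /h, FIT = 22818


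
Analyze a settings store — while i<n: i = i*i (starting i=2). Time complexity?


Reasoning: squaring drives double-exponential growth; iterations ~ log log n
Complexity: O(log log n)

O(log log n)


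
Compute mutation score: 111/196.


Mutation score = killed / total * 100
Mutation score = 111 / 196 * 100
Mutation score = 56.63%

56.63%


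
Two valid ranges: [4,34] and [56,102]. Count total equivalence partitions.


Valid ranges: [4,34] and [56,102]
Class 1: x < 4 — invalid
Class 2: 4 ≤ x ≤ 34 — valid
Class 3: 34 < x < 56 — invalid (gap between ranges)
Class 4: 56 ≤ x ≤ 102 — valid
Class 5: x > 102 — invalid
Total equivalence classes: 5

5 equivalence classes


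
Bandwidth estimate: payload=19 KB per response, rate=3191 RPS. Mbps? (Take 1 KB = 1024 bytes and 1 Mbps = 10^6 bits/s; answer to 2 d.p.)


Formula: Mbps = payload_bytes * RPS * 8 / 1e6
Payload per request = 19 KB = 19 * 1024 = 19456 bytes
Total bytes/sec = 19456 * 3191 = 62084096
Total bits/sec = 62084096 * 8 = 496672768
Mbps = 496672768 / 1e6 = 496.67

496.67 Mbps


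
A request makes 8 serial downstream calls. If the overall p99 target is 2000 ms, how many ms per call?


Formula: per_stage = total_budget / stages
per_stage = 2000 / 8
per_stage = 250.0 ms

250.0 ms


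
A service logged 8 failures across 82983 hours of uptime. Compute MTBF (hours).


Formula: MTBF = Total operating time / Number of failures
MTBF = 82983 / 8
MTBF = 10372.88 hours

10372.88 hours


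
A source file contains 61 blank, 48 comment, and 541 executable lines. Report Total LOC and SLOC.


Total LOC = blank + comment + code
Total LOC = 61 + 48 + 541 = 650
SLOC (source only) = code = 541

Total LOC: 650, SLOC: 541


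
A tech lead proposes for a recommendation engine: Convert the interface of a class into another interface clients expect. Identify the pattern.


This matches the Adapter pattern

Adapter


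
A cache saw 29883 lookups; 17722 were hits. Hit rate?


Formula: hit rate = hits / (hits + misses) * 100
hit rate = 17722 / (17722 + 12161) * 100
hit rate = 17722 / 29883 * 100
hit rate = 59.3%

59.3%


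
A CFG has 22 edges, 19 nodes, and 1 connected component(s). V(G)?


Formula: V(G) = E - N + 2P
V(G) = 22 - 19 + 2*1
V(G) = 3 + 2
V(G) = 5

5


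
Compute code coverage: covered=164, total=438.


Coverage = covered / total * 100
Coverage = 164 / 438 * 100
Coverage = 37.44%

37.44%


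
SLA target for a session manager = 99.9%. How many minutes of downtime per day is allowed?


Formula: allowed downtime = period * (100 - SLA) / 100
Period (day) = 1440 minutes
Unavailability fraction = (100 - 99.9) / 100
Allowed downtime = 1440 * (100 - 99.9) / 100
Allowed downtime = 1.44 minutes

1.44 minutes


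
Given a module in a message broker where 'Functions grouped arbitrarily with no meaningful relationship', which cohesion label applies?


Reasoning: Worst: random grouping
Type: Coincidental cohesion

Coincidental cohesion


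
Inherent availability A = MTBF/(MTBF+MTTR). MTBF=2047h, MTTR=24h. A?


Availability = MTBF / (MTBF + MTTR)
Availability = 2047 / (2047 + 24)
Availability = 2047 / 2071
Availability = 98.8411%

98.8411%


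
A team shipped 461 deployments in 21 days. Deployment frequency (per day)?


Formula: deployments per day = releases / days
= 461 / 21
= 21.952 deploys/day
(equivalently, 153.67 deploys/week)

21.952 deploys/day


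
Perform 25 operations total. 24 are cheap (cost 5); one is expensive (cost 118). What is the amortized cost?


Formula: Amortized cost = Total cost / Operations
Total cost = (24 * 5) + (1 * 118)
Total cost = 120 + 118 = 238
Amortized = 238 / 25 = 9.52

9.52


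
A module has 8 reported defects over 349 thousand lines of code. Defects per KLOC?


Defect density = defects / KLOC
Defect density = 8 / 349
Defect density = 0.023 defects/KLOC

0.023 defects/KLOC


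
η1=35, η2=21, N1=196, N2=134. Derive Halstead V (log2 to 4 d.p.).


Formula: V = N * log2(η), where N = N1 + N2 and η = η1 + η2
η = 35 + 21 = 56
N = 196 + 134 = 330
log2(56) ≈ 5.8074
V = 330 * 5.8074 = 1916.44

1916.44


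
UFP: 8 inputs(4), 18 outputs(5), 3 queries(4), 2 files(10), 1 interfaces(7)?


UFP = EI*4 + EO*5 + EQ*4 + ILF*10 + EIF*7
UFP = 8*4 + 18*5 + 3*4 + 2*10 + 1*7
UFP = 32 + 90 + 12 + 20 + 7
UFP = 161

161


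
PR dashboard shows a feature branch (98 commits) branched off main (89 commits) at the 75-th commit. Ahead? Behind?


Common ancestor: commit #75
feature commits after divergence: 98 - 75 = 23
main commits after divergence: 89 - 75 = 14
feature is 23 commits ahead of main
main is 14 commits ahead of feature

feature ahead: 23, main ahead: 14


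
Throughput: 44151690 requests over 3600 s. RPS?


Formula: throughput = requests / seconds
throughput = 44151690 / 3600
throughput = 12264.36 requests/second

12264.36 requests/second


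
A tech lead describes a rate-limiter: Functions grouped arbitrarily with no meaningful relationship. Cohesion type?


Reasoning: Worst: random grouping
Type: Coincidental cohesion

Coincidental cohesion


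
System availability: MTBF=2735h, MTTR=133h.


Availability = MTBF / (MTBF + MTTR)
Availability = 2735 / (2735 + 133)
Availability = 2735 / 2868
Availability = 95.3626%

95.3626%


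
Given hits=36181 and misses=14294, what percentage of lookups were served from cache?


Formula: hit rate = hits / (hits + misses) * 100
hit rate = 36181 / (36181 + 14294) * 100
hit rate = 36181 / 50475 * 100
hit rate = 71.68%

71.68%


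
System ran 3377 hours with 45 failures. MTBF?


Formula: MTBF = Total operating time / Number of failures
MTBF = 3377 / 45
MTBF = 75.04 hours

75.04 hours


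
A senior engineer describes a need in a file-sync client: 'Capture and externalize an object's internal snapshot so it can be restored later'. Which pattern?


This matches the Memento pattern

Memento


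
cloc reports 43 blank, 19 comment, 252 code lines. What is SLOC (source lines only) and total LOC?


Total LOC = blank + comment + code
Total LOC = 43 + 19 + 252 = 314
SLOC (source only) = code = 252

Total LOC: 314, SLOC: 252


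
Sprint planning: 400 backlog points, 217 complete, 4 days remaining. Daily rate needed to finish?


Formula: Required rate = Remaining points / Days left
Remaining = 400 - 217 = 183 points
Required rate = 183 / 4 = 45.75 points/day

45.75 points/day


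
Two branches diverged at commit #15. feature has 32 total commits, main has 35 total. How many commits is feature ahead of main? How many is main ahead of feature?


Common ancestor: commit #15
feature commits after divergence: 32 - 15 = 17
main commits after divergence: 35 - 15 = 20
feature is 17 commits ahead of main
main is 20 commits ahead of feature

feature ahead: 17, main ahead: 20


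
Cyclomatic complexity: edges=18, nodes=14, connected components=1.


Formula: V(G) = E - N + 2P
V(G) = 18 - 14 + 2*1
V(G) = 4 + 2
V(G) = 6

6


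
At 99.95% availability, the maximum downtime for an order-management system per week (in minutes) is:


Formula: allowed downtime = period * (100 - SLA) / 100
Period (week) = 10080 minutes
Unavailability fraction = (100 - 99.95) / 100
Allowed downtime = 10080 * (100 - 99.95) / 100
Allowed downtime = 5.04 minutes

5.04 minutes


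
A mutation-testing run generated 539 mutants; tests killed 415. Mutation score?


Mutation score = killed / total * 100
Mutation score = 415 / 539 * 100
Mutation score = 76.99%

76.99%


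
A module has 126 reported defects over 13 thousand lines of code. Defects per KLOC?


Defect density = defects / KLOC
Defect density = 126 / 13
Defect density = 9.692 defects/KLOC

9.692 defects/KLOC


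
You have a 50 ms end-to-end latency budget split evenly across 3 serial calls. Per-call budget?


Formula: per_stage = total_budget / stages
per_stage = 50 / 3
per_stage = 16.67 ms

16.67 ms


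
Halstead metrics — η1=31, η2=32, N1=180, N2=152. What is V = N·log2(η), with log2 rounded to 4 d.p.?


Formula: V = N * log2(η), where N = N1 + N2 and η = η1 + η2
η = 31 + 32 = 63
N = 180 + 152 = 332
log2(63) ≈ 5.9773
V = 332 * 5.9773 = 1984.46

1984.46


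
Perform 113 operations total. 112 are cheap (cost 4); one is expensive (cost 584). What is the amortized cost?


Formula: Amortized cost = Total cost / Operations
Total cost = (112 * 4) + (1 * 584)
Total cost = 448 + 584 = 1032
Amortized = 1032 / 113 = 9.1327

9.1327


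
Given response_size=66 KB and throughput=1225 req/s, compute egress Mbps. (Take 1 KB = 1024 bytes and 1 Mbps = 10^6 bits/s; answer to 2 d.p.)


Formula: Mbps = payload_bytes * RPS * 8 / 1e6
Payload per request = 66 KB = 66 * 1024 = 67584 bytes
Total bytes/sec = 67584 * 1225 = 82790400
Total bits/sec = 82790400 * 8 = 662323200
Mbps = 662323200 / 1e6 = 662.32

662.32 Mbps


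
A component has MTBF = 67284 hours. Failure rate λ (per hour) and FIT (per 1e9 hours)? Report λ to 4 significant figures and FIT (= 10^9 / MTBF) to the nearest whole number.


Formula: λ = 1 / MTBF; FIT = λ × 1e9 = 1e9 / MTBF
λ = 1 / 67284 ≈ 1.486e-05 failures/hour
FIT = 1e9 / 67284 ≈ 14862 failures per 1e9 hours (nearest whole number)

λ = 1.486e-05 /h, FIT = 14862


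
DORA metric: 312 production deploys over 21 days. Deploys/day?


Formula: deployments per day = releases / days
= 312 / 21
= 14.857 deploys/day
(equivalently, 104.0 deploys/week)

14.857 deploys/day


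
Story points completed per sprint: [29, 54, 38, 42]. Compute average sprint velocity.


Formula: Avg velocity = Total points / Number of sprints
Points: [29, 54, 38, 42]
Sum = 29 + 54 + 38 + 42 = 163
Avg velocity = 163 / 4 = 40.75 points/sprint

40.75 points/sprint


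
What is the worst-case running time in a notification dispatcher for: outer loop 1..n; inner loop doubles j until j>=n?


Reasoning: linear outer times logarithmic inner
Complexity: O(n log n)

O(n log n)


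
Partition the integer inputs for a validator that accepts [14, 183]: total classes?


Valid range: [14, 183]
Class 1: x < 14 — invalid
Class 2: 14 ≤ x ≤ 183 — valid
Class 3: x > 183 — invalid
Total equivalence classes: 3

3 equivalence classes


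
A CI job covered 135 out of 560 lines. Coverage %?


Coverage = covered / total * 100
Coverage = 135 / 560 * 100
Coverage = 24.11%

24.11%


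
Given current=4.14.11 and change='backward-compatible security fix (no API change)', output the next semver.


Current: 4.14.11
Change category: 'backward-compatible security fix (no API change)' → patch bump
SemVer rule: patch bump → increment PATCH (MAJOR and MINOR unchanged)
New: 4.14.12

4.14.12


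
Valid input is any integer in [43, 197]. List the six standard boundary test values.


Range: [43, 197]
Boundaries: just below min, min, min+1, max-1, max, just above max
Values: [42, 43, 44, 196, 197, 198]

[42, 43, 44, 196, 197, 198]


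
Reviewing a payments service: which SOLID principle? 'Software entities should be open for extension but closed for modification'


This describes the Open/Closed Principle (OCP)

Open/Closed Principle (OCP)


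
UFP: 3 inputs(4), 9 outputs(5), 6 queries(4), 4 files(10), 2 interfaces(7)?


UFP = EI*4 + EO*5 + EQ*4 + ILF*10 + EIF*7
UFP = 3*4 + 9*5 + 6*4 + 4*10 + 2*7
UFP = 12 + 45 + 24 + 40 + 14
UFP = 135

135


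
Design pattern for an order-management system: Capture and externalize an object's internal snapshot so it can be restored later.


This matches the Memento pattern

Memento


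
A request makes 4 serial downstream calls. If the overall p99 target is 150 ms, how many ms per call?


Formula: per_stage = total_budget / stages
per_stage = 150 / 4
per_stage = 37.5 ms

37.5 ms


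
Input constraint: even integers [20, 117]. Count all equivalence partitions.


Constraint: even integers in [20, 117]
Class 1: x < 20 — out-of-range invalid
Class 2: x in [20,117] but odd — wrong type invalid
Class 3: x in [20,117] and even — valid
Class 4: x > 117 — out-of-range invalid
Total equivalence classes: 4

4 equivalence classes


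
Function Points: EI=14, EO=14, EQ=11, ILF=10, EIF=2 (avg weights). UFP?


UFP = EI*4 + EO*5 + EQ*4 + ILF*10 + EIF*7
UFP = 14*4 + 14*5 + 11*4 + 10*10 + 2*7
UFP = 56 + 70 + 44 + 100 + 14
UFP = 284

284


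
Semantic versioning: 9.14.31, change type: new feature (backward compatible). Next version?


Current: 9.14.31
Change category: 'new feature (backward compatible)' → minor bump
SemVer rule: minor bump → increment MINOR, reset PATCH to 0 (MAJOR unchanged)
New: 9.15.0

9.15.0


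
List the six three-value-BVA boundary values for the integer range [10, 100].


Range: [10, 100]
Boundaries: just below min, min, min+1, max-1, max, just above max
Values: [9, 10, 11, 99, 100, 101]

[9, 10, 11, 99, 100, 101]


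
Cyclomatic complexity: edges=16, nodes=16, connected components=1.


Formula: V(G) = E - N + 2P
V(G) = 16 - 16 + 2*1
V(G) = 0 + 2
V(G) = 2

2


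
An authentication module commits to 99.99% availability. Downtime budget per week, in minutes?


Formula: allowed downtime = period * (100 - SLA) / 100
Period (week) = 10080 minutes
Unavailability fraction = (100 - 99.99) / 100
Allowed downtime = 10080 * (100 - 99.99) / 100
Allowed downtime = 1.008 minutes

1.008 minutes


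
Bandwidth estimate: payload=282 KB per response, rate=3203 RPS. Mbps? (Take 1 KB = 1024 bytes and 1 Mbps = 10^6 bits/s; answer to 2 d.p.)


Formula: Mbps = payload_bytes * RPS * 8 / 1e6
Payload per request = 282 KB = 282 * 1024 = 288768 bytes
Total bytes/sec = 288768 * 3203 = 924923904
Total bits/sec = 924923904 * 8 = 7399391232
Mbps = 7399391232 / 1e6 = 7399.39

7399.39 Mbps


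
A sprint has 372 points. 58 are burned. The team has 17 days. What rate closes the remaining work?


Formula: Required rate = Remaining points / Days left
Remaining = 372 - 58 = 314 points
Required rate = 314 / 17 = 18.47 points/day

18.47 points/day


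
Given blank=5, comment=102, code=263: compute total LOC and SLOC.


Total LOC = blank + comment + code
Total LOC = 5 + 102 + 263 = 370
SLOC (source only) = code = 263

Total LOC: 370, SLOC: 263


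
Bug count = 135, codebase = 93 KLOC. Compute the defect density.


Defect density = defects / KLOC
Defect density = 135 / 93
Defect density = 1.452 defects/KLOC

1.452 defects/KLOC


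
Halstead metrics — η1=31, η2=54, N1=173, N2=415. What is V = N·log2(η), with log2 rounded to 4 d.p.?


Formula: V = N * log2(η), where N = N1 + N2 and η = η1 + η2
η = 31 + 54 = 85
N = 173 + 415 = 588
log2(85) ≈ 6.4094
V = 588 * 6.4094 = 3768.73

3768.73


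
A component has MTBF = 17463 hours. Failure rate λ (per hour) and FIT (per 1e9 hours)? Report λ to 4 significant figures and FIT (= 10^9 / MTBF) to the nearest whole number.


Formula: λ = 1 / MTBF; FIT = λ × 1e9 = 1e9 / MTBF
λ = 1 / 17463 ≈ 5.726e-05 failures/hour
FIT = 1e9 / 17463 ≈ 57264 failures per 1e9 hours (nearest whole number)

λ = 5.726e-05 /h, FIT = 57264


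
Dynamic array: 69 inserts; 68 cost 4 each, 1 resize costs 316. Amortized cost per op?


Formula: Amortized cost = Total cost / Operations
Total cost = (68 * 4) + (1 * 316)
Total cost = 272 + 316 = 588
Amortized = 588 / 69 = 8.5217

8.5217


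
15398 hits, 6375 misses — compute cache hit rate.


Formula: hit rate = hits / (hits + misses) * 100
hit rate = 15398 / (15398 + 6375) * 100
hit rate = 15398 / 21773 * 100
hit rate = 70.72%

70.72%


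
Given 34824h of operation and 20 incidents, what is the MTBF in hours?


Formula: MTBF = Total operating time / Number of failures
MTBF = 34824 / 20
MTBF = 1741.2 hours

1741.2 hours


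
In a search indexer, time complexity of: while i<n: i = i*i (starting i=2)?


Reasoning: squaring drives double-exponential growth; iterations ~ log log n
Complexity: O(log log n)

O(log log n)


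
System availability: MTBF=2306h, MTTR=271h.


Availability = MTBF / (MTBF + MTTR)
Availability = 2306 / (2306 + 271)
Availability = 2306 / 2577
Availability = 89.4839%

89.4839%


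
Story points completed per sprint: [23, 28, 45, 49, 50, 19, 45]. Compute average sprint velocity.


Formula: Avg velocity = Total points / Number of sprints
Points: [23, 28, 45, 49, 50, 19, 45]
Sum = 23 + 28 + 45 + 49 + 50 + 19 + 45 = 259
Avg velocity = 259 / 7 = 37.0 points/sprint

37.0 points/sprint


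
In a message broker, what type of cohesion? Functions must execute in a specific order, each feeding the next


Reasoning: Output of one is input to next
Type: Sequential cohesion

Sequential cohesion


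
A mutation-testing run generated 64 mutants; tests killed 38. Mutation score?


Mutation score = killed / total * 100
Mutation score = 38 / 64 * 100
Mutation score = 59.38%

59.38%


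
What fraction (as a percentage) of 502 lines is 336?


Coverage = covered / total * 100
Coverage = 336 / 502 * 100
Coverage = 66.93%

66.93%


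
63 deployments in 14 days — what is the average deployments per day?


Formula: deployments per day = releases / days
= 63 / 14
= 4.5 deploys/day
(equivalently, 31.5 deploys/week)

4.5 deploys/day


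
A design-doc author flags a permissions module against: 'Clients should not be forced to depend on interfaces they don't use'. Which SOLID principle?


This describes the Interface Segregation Principle (ISP)

Interface Segregation Principle (ISP)


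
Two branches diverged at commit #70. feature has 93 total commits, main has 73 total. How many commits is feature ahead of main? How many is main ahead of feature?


Common ancestor: commit #70
feature commits after divergence: 93 - 70 = 23
main commits after divergence: 73 - 70 = 3
feature is 23 commits ahead of main
main is 3 commits ahead of feature

feature ahead: 23, main ahead: 3


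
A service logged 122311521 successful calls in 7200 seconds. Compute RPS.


Formula: throughput = requests / seconds
throughput = 122311521 / 7200
throughput = 16987.71 requests/second

16987.71 requests/second


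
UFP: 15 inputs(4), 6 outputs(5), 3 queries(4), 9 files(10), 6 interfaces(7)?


UFP = EI*4 + EO*5 + EQ*4 + ILF*10 + EIF*7
UFP = 15*4 + 6*5 + 3*4 + 9*10 + 6*7
UFP = 60 + 30 + 12 + 90 + 42
UFP = 234

234


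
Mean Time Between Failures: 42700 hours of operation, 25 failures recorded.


Formula: MTBF = Total operating time / Number of failures
MTBF = 42700 / 25
MTBF = 1708.0 hours

1708.0 hours


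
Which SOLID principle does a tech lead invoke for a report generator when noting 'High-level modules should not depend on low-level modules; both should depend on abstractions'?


This describes the Dependency Inversion Principle (DIP)

Dependency Inversion Principle (DIP)


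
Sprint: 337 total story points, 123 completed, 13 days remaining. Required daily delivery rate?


Formula: Required rate = Remaining points / Days left
Remaining = 337 - 123 = 214 points
Required rate = 214 / 13 = 16.46 points/day

16.46 points/day


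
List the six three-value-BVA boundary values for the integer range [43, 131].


Range: [43, 131]
Boundaries: just below min, min, min+1, max-1, max, just above max
Values: [42, 43, 44, 130, 131, 132]

[42, 43, 44, 130, 131, 132]


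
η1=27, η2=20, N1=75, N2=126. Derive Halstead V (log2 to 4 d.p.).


Formula: V = N * log2(η), where N = N1 + N2 and η = η1 + η2
η = 27 + 20 = 47
N = 75 + 126 = 201
log2(47) ≈ 5.5546
V = 201 * 5.5546 = 1116.47

1116.47


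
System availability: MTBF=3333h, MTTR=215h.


Availability = MTBF / (MTBF + MTTR)
Availability = 3333 / (3333 + 215)
Availability = 3333 / 3548
Availability = 93.9402%

93.9402%


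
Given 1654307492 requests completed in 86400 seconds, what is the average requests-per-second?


Formula: throughput = requests / seconds
throughput = 1654307492 / 86400
throughput = 19147.08 requests/second

19147.08 requests/second


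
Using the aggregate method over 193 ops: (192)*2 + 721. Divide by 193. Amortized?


Formula: Amortized cost = Total cost / Operations
Total cost = (192 * 2) + (1 * 721)
Total cost = 384 + 721 = 1105
Amortized = 1105 / 193 = 5.7254

5.7254


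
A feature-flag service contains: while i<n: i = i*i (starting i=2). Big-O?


Reasoning: squaring drives double-exponential growth; iterations ~ log log n
Complexity: O(log log n)

O(log log n)


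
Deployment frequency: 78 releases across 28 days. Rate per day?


Formula: deployments per day = releases / days
= 78 / 28
= 2.786 deploys/day
(equivalently, 19.5 deploys/week)

2.786 deploys/day


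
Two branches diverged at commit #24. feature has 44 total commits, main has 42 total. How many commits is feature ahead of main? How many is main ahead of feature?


Common ancestor: commit #24
feature commits after divergence: 44 - 24 = 20
main commits after divergence: 42 - 24 = 18
feature is 20 commits ahead of main
main is 18 commits ahead of feature

feature ahead: 20, main ahead: 18


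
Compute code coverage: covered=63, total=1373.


Coverage = covered / total * 100
Coverage = 63 / 1373 * 100
Coverage = 4.59%

4.59%


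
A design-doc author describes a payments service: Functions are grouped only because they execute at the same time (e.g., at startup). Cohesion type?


Reasoning: Related by timing only
Type: Temporal cohesion

Temporal cohesion


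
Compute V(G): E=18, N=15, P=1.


Formula: V(G) = E - N + 2P
V(G) = 18 - 15 + 2*1
V(G) = 3 + 2
V(G) = 5

5


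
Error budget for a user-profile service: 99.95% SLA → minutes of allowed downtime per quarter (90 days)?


Formula: allowed downtime = period * (100 - SLA) / 100
Period (quarter (90 days)) = 129600 minutes
Unavailability fraction = (100 - 99.95) / 100
Allowed downtime = 129600 * (100 - 99.95) / 100
Allowed downtime = 64.8 minutes

64.8 minutes


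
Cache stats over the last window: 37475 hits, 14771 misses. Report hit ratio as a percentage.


Formula: hit rate = hits / (hits + misses) * 100
hit rate = 37475 / (37475 + 14771) * 100
hit rate = 37475 / 52246 * 100
hit rate = 71.73%

71.73%


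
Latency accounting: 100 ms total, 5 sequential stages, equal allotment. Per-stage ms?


Formula: per_stage = total_budget / stages
per_stage = 100 / 5
per_stage = 20.0 ms

20.0 ms


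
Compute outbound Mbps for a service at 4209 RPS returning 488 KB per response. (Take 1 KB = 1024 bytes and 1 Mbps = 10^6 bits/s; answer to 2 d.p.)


Formula: Mbps = payload_bytes * RPS * 8 / 1e6
Payload per request = 488 KB = 488 * 1024 = 499712 bytes
Total bytes/sec = 499712 * 4209 = 2103287808
Total bits/sec = 2103287808 * 8 = 16826302464
Mbps = 16826302464 / 1e6 = 16826.3

16826.3 Mbps


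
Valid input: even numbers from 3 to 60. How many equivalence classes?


Constraint: even integers in [3, 60]
Class 1: x < 3 — out-of-range invalid
Class 2: x in [3,60] but odd — wrong type invalid
Class 3: x in [3,60] and even — valid
Class 4: x > 60 — out-of-range invalid
Total equivalence classes: 4

4 equivalence classes


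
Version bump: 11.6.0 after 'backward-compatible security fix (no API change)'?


Current: 11.6.0
Change category: 'backward-compatible security fix (no API change)' → patch bump
SemVer rule: patch bump → increment PATCH (MAJOR and MINOR unchanged)
New: 11.6.1

11.6.1


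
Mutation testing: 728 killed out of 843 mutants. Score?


Mutation score = killed / total * 100
Mutation score = 728 / 843 * 100
Mutation score = 86.36%

86.36%


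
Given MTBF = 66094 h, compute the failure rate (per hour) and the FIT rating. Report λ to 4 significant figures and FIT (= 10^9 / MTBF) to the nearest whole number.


Formula: λ = 1 / MTBF; FIT = λ × 1e9 = 1e9 / MTBF
λ = 1 / 66094 ≈ 1.513e-05 failures/hour
FIT = 1e9 / 66094 ≈ 15130 failures per 1e9 hours (nearest whole number)

λ = 1.513e-05 /h, FIT = 15130


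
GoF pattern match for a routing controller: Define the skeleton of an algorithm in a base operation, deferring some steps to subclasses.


This matches the Template Method pattern

Template Method


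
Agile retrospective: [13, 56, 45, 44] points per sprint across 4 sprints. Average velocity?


Formula: Avg velocity = Total points / Number of sprints
Points: [13, 56, 45, 44]
Sum = 13 + 56 + 45 + 44 = 158
Avg velocity = 158 / 4 = 39.5 points/sprint

39.5 points/sprint


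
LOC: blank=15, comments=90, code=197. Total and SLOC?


Total LOC = blank + comment + code
Total LOC = 15 + 90 + 197 = 302
SLOC (source only) = code = 197

Total LOC: 302, SLOC: 197


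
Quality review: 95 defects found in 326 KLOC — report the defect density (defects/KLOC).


Defect density = defects / KLOC
Defect density = 95 / 326
Defect density = 0.291 defects/KLOC

0.291 defects/KLOC


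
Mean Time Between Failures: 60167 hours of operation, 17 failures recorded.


Formula: MTBF = Total operating time / Number of failures
MTBF = 60167 / 17
MTBF = 3539.24 hours

3539.24 hours


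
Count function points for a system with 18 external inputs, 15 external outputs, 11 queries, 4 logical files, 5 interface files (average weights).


UFP = EI*4 + EO*5 + EQ*4 + ILF*10 + EIF*7
UFP = 18*4 + 15*5 + 11*4 + 4*10 + 5*7
UFP = 72 + 75 + 44 + 40 + 35
UFP = 266

266


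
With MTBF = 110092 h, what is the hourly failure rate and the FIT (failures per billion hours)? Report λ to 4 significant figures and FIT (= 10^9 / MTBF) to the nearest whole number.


Formula: λ = 1 / MTBF; FIT = λ × 1e9 = 1e9 / MTBF
λ = 1 / 110092 ≈ 9.083e-06 failures/hour
FIT = 1e9 / 110092 ≈ 9083 failures per 1e9 hours (nearest whole number)

λ = 9.083e-06 /h, FIT = 9083


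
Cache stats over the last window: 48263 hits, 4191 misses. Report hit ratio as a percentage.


Formula: hit rate = hits / (hits + misses) * 100
hit rate = 48263 / (48263 + 4191) * 100
hit rate = 48263 / 52454 * 100
hit rate = 92.01%

92.01%


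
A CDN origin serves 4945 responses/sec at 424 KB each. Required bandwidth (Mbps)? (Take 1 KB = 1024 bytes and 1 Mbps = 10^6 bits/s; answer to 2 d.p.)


Formula: Mbps = payload_bytes * RPS * 8 / 1e6
Payload per request = 424 KB = 424 * 1024 = 434176 bytes
Total bytes/sec = 434176 * 4945 = 2147000320
Total bits/sec = 2147000320 * 8 = 17176002560
Mbps = 17176002560 / 1e6 = 17176.0

17176.0 Mbps


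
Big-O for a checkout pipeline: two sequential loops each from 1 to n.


Reasoning: sequential dominates: O(n) + O(n) = O(n)
Complexity: O(n)

O(n)


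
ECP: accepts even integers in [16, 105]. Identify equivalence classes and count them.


Constraint: even integers in [16, 105]
Class 1: x < 16 — out-of-range invalid
Class 2: x in [16,105] but odd — wrong type invalid
Class 3: x in [16,105] and even — valid
Class 4: x > 105 — out-of-range invalid
Total equivalence classes: 4

4 equivalence classes


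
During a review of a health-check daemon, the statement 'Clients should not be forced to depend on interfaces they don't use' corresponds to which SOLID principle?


This describes the Interface Segregation Principle (ISP)

Interface Segregation Principle (ISP)


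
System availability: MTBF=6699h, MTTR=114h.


Availability = MTBF / (MTBF + MTTR)
Availability = 6699 / (6699 + 114)
Availability = 6699 / 6813
Availability = 98.3267%

98.3267%


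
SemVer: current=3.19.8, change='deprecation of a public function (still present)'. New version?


Current: 3.19.8
Change category: 'deprecation of a public function (still present)' → minor bump
SemVer rule: minor bump → increment MINOR, reset PATCH to 0 (MAJOR unchanged)
New: 3.20.0

3.20.0


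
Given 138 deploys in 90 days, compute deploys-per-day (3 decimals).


Formula: deployments per day = releases / days
= 138 / 90
= 1.533 deploys/day
(equivalently, 10.73 deploys/week)

1.533 deploys/day


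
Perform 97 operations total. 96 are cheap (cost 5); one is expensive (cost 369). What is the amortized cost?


Formula: Amortized cost = Total cost / Operations
Total cost = (96 * 5) + (1 * 369)
Total cost = 480 + 369 = 849
Amortized = 849 / 97 = 8.7526

8.7526


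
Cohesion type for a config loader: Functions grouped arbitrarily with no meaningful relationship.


Reasoning: Worst: random grouping
Type: Coincidental cohesion

Coincidental cohesion


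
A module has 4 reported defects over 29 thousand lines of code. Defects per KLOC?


Defect density = defects / KLOC
Defect density = 4 / 29
Defect density = 0.138 defects/KLOC

0.138 defects/KLOC


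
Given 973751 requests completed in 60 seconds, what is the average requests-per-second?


Formula: throughput = requests / seconds
throughput = 973751 / 60
throughput = 16229.18 requests/second

16229.18 requests/second


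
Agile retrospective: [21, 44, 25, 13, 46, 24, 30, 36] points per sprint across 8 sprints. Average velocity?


Formula: Avg velocity = Total points / Number of sprints
Points: [21, 44, 25, 13, 46, 24, 30, 36]
Sum = 21 + 44 + 25 + 13 + 46 + 24 + 30 + 36 = 239
Avg velocity = 239 / 8 = 29.88 points/sprint

29.88 points/sprint


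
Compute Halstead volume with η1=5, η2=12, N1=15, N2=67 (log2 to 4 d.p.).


Formula: V = N * log2(η), where N = N1 + N2 and η = η1 + η2
η = 5 + 12 = 17
N = 15 + 67 = 82
log2(17) ≈ 4.0875
V = 82 * 4.0875 = 335.18

335.18


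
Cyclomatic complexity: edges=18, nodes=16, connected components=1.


Formula: V(G) = E - N + 2P
V(G) = 18 - 16 + 2*1
V(G) = 2 + 2
V(G) = 4

4


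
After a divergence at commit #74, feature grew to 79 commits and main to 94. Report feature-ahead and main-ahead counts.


Common ancestor: commit #74
feature commits after divergence: 79 - 74 = 5
main commits after divergence: 94 - 74 = 20
feature is 5 commits ahead of main
main is 20 commits ahead of feature

feature ahead: 5, main ahead: 20


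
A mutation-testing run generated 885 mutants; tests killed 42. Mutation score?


Mutation score = killed / total * 100
Mutation score = 42 / 885 * 100
Mutation score = 4.75%

4.75%


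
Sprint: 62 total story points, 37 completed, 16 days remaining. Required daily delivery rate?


Formula: Required rate = Remaining points / Days left
Remaining = 62 - 37 = 25 points
Required rate = 25 / 16 = 1.56 points/day

1.56 points/day


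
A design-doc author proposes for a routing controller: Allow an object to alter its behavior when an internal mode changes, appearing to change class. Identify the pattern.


This matches the State pattern

State


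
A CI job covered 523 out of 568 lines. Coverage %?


Coverage = covered / total * 100
Coverage = 523 / 568 * 100
Coverage = 92.08%

92.08%


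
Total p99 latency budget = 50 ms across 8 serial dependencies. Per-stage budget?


Formula: per_stage = total_budget / stages
per_stage = 50 / 8
per_stage = 6.25 ms

6.25 ms


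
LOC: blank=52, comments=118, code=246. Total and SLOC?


Total LOC = blank + comment + code
Total LOC = 52 + 118 + 246 = 416
SLOC (source only) = code = 246

Total LOC: 416, SLOC: 246


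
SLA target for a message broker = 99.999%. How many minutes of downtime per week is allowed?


Formula: allowed downtime = period * (100 - SLA) / 100
Period (week) = 10080 minutes
Unavailability fraction = (100 - 99.999) / 100
Allowed downtime = 10080 * (100 - 99.999) / 100
Allowed downtime = 0.1008 minutes

0.1008 minutes


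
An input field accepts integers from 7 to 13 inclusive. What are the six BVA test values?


Range: [7, 13]
Boundaries: just below min, min, min+1, max-1, max, just above max
Values: [6, 7, 8, 12, 13, 14]

[6, 7, 8, 12, 13, 14]


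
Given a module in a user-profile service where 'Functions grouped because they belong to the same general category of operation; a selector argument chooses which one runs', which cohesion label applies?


Reasoning: Grouped by category of activity, not by data or sequence
Type: Logical cohesion

Logical cohesion


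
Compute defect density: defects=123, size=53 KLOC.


Defect density = defects / KLOC
Defect density = 123 / 53
Defect density = 2.321 defects/KLOC

2.321 defects/KLOC


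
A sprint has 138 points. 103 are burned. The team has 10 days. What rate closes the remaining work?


Formula: Required rate = Remaining points / Days left
Remaining = 138 - 103 = 35 points
Required rate = 35 / 10 = 3.5 points/day

3.5 points/day


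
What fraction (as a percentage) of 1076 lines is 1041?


Coverage = covered / total * 100
Coverage = 1041 / 1076 * 100
Coverage = 96.75%

96.75%


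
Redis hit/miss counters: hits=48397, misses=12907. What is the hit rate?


Formula: hit rate = hits / (hits + misses) * 100
hit rate = 48397 / (48397 + 12907) * 100
hit rate = 48397 / 61304 * 100
hit rate = 78.95%

78.95%


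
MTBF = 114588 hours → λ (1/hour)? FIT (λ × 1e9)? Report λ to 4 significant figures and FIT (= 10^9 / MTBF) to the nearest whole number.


Formula: λ = 1 / MTBF; FIT = λ × 1e9 = 1e9 / MTBF
λ = 1 / 114588 ≈ 8.727e-06 failures/hour
FIT = 1e9 / 114588 ≈ 8727 failures per 1e9 hours (nearest whole number)

λ = 8.727e-06 /h, FIT = 8727


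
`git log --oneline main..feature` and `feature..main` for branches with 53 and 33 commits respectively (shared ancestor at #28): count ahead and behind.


Common ancestor: commit #28
feature commits after divergence: 53 - 28 = 25
main commits after divergence: 33 - 28 = 5
feature is 25 commits ahead of main
main is 5 commits ahead of feature

feature ahead: 25, main ahead: 5


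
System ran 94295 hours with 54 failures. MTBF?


Formula: MTBF = Total operating time / Number of failures
MTBF = 94295 / 54
MTBF = 1746.2 hours

1746.2 hours


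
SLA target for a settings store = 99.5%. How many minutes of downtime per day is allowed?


Formula: allowed downtime = period * (100 - SLA) / 100
Period (day) = 1440 minutes
Unavailability fraction = (100 - 99.5) / 100
Allowed downtime = 1440 * (100 - 99.5) / 100
Allowed downtime = 7.2 minutes

7.2 minutes


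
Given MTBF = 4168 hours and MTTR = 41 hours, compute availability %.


Availability = MTBF / (MTBF + MTTR)
Availability = 4168 / (4168 + 41)
Availability = 4168 / 4209
Availability = 99.0259%

99.0259%


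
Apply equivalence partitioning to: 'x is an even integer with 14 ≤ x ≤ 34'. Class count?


Constraint: even integers in [14, 34]
Class 1: x < 14 — out-of-range invalid
Class 2: x in [14,34] but odd — wrong type invalid
Class 3: x in [14,34] and even — valid
Class 4: x > 34 — out-of-range invalid
Total equivalence classes: 4

4 equivalence classes


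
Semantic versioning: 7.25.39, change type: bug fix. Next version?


Current: 7.25.39
Change category: 'bug fix' → patch bump
SemVer rule: patch bump → increment PATCH (MAJOR and MINOR unchanged)
New: 7.25.40

7.25.40


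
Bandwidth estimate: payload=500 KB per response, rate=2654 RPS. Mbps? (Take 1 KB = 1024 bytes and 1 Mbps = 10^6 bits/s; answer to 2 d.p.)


Formula: Mbps = payload_bytes * RPS * 8 / 1e6
Payload per request = 500 KB = 500 * 1024 = 512000 bytes
Total bytes/sec = 512000 * 2654 = 1358848000
Total bits/sec = 1358848000 * 8 = 10870784000
Mbps = 10870784000 / 1e6 = 10870.78

10870.78 Mbps


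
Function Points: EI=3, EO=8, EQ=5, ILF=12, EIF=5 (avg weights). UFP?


UFP = EI*4 + EO*5 + EQ*4 + ILF*10 + EIF*7
UFP = 3*4 + 8*5 + 5*4 + 12*10 + 5*7
UFP = 12 + 40 + 20 + 120 + 35
UFP = 227

227


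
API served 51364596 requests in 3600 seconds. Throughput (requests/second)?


Formula: throughput = requests / seconds
throughput = 51364596 / 3600
throughput = 14267.94 requests/second

14267.94 requests/second


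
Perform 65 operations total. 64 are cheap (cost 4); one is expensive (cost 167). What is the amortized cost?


Formula: Amortized cost = Total cost / Operations
Total cost = (64 * 4) + (1 * 167)
Total cost = 256 + 167 = 423
Amortized = 423 / 65 = 6.5077

6.5077


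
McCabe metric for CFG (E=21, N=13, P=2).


Formula: V(G) = E - N + 2P
V(G) = 21 - 13 + 2*2
V(G) = 8 + 4
V(G) = 12

12


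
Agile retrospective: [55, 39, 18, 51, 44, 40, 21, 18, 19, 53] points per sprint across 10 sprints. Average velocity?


Formula: Avg velocity = Total points / Number of sprints
Points: [55, 39, 18, 51, 44, 40, 21, 18, 19, 53]
Sum = 55 + 39 + 18 + 51 + 44 + 40 + 21 + 18 + 19 + 53 = 358
Avg velocity = 358 / 10 = 35.8 points/sprint

35.8 points/sprint


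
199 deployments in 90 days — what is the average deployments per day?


Formula: deployments per day = releases / days
= 199 / 90
= 2.211 deploys/day
(equivalently, 15.48 deploys/week)

2.211 deploys/day


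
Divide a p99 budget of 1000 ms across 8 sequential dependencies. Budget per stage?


Formula: per_stage = total_budget / stages
per_stage = 1000 / 8
per_stage = 125.0 ms

125.0 ms


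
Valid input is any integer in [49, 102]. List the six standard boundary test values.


Range: [49, 102]
Boundaries: just below min, min, min+1, max-1, max, just above max
Values: [48, 49, 50, 101, 102, 103]

[48, 49, 50, 101, 102, 103]


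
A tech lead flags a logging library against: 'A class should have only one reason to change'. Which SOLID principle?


This describes the Single Responsibility Principle (SRP)

Single Responsibility Principle (SRP)


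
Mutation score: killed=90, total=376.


Mutation score = killed / total * 100
Mutation score = 90 / 376 * 100
Mutation score = 23.94%

23.94%


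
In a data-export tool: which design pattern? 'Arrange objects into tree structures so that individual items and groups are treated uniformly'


This matches the Composite pattern

Composite


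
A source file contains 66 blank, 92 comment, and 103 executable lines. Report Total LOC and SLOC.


Total LOC = blank + comment + code
Total LOC = 66 + 92 + 103 = 261
SLOC (source only) = code = 103

Total LOC: 261, SLOC: 103
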